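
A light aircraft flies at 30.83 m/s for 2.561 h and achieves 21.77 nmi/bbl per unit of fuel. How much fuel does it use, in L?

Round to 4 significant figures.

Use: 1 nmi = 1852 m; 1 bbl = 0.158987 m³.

2.561 h → 9219.6 s
d = v × t = 30.83 × 9219.6 = 284240 m
21.77 nmi/bbl → 253593 m/m³
V = d / (distance per unit fuel) = 284240 / 253593 = 1.12085 m³
In L: 1.12085 / 0.001 = 1120.85 L

1121 L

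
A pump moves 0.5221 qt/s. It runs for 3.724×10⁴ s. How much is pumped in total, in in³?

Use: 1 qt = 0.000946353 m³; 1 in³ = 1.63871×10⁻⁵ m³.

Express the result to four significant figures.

1.123×10⁶ in³

0.5221 qt/s → 4.94091×10⁻⁴ m³/s
V = Q × t = 4.94091×10⁻⁴ × 37240 = 18.3999 m³
In in³: 18.3999 / 1.63871×10⁻⁵ = 1.12283×10⁶ in³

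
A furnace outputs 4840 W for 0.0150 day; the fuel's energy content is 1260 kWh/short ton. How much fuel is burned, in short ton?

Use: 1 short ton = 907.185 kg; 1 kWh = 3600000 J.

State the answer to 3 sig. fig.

0.00138 short ton

0.0150 day → 1296 s
E = P × t = 4840 × 1296 = 6.27264×10⁶ J
1260 kWh/short ton → 5.00008×10⁶ J/kg
m = E / e_s = 6.27264×10⁶ / 5.00008×10⁶ = 1.25451 kg
In short ton: 1.25451 / 907.185 = 0.00138286 short ton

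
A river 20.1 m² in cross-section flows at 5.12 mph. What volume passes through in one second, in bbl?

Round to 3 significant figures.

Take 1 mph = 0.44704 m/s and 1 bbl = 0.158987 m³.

5.12 mph × 0.44704 → 2.28884 m/s
V = v × A × t = 2.28884 m/s × 20.1 m² × 1 s = 46.0057 m³
46.0057 m³ ÷ (0.158987 m³/bbl) = 289.368 bbl

289 bbl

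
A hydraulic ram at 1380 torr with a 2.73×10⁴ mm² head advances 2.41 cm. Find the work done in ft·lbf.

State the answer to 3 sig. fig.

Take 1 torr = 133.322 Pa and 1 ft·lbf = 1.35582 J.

1380 torr → 183984 Pa
2.73×10⁴ mm² → 0.0273 m²
F = P × A = 183984 × 0.0273 = 5022.76 N
2.41 cm → 0.0241 m
W = F × d = 5022.76 × 0.0241 = 121.049 J
In ft·lbf: 121.049 / 1.35582 = 89.281 ft·lbf

89.3 ft·lbf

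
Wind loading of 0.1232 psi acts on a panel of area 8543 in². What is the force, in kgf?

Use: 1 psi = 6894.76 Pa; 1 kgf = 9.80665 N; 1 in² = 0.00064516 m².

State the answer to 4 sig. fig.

477.4 kgf

0.1232 psi × 6894.76 → 849.434 Pa
8543 in² × 0.00064516 → 5.5116 m²
F = P × A = 849.434 Pa × 5.5116 m² = 4681.74 N
4681.74 N ÷ (9.80665 N/kgf) = 477.405 kgf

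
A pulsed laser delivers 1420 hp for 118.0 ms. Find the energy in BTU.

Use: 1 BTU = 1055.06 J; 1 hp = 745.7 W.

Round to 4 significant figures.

1420 hp × 745.7 → 1.05889×10⁶ W
118.0 ms × 0.001 → 0.118 s
E = P × t = 1.05889×10⁶ W × 0.118 s = 124949 J
124949 J ÷ (1055.06 J/BTU) = 118.428 BTU

118.4 BTU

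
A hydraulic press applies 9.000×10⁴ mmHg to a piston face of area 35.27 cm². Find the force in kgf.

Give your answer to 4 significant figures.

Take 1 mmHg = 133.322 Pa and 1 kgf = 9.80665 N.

9.000×10⁴ mmHg × 133.322 = 1.1999×10⁷ Pa
35.27 cm² × 0.0001 = 0.003527 m²
F = P × A = 1.1999×10⁷ Pa × 0.003527 m² = 42320.5 N
42320.5 N ÷ (9.80665 N/kgf) = 4315.49 kgf

4315 kgf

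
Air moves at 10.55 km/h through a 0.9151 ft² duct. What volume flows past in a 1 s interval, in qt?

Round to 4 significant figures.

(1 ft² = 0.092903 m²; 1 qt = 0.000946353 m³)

263.3 qt

10.55 km/h × (1/3.6) → 2.93056 m/s
0.9151 ft² × 0.092903 → 0.0850155 m²
V = v × A × t = 2.93056 m/s × 0.0850155 m² × 1 s = 0.249143 m³
0.249143 m³ ÷ (0.000946353 m³/qt) = 263.266 qt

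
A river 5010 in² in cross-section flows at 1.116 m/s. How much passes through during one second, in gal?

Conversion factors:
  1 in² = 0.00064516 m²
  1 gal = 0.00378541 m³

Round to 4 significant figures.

5010 in² × 0.00064516 = 3.23225 m²
V = v × A × t = 1.116 m/s × 3.23225 m² × 1 s = 3.60719 m³
3.60719 m³ ÷ (0.00378541 m³/gal) = 952.919 gal

952.9 gal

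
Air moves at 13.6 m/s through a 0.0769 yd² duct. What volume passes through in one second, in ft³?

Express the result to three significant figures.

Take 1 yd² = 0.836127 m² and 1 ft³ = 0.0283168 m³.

30.9 ft³

0.0769 yd² × 0.836127 = 0.0642982 m²
V = v × A × t = 13.6 m/s × 0.0642982 m² × 1 s = 0.874456 m³
0.874456 m³ ÷ (0.0283168 m³/ft³) = 30.8812 ft³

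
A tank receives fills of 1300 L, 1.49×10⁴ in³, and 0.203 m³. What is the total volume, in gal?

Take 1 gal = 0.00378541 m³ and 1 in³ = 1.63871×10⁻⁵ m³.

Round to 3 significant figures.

1300 L × 0.001 = 1.3 m³
1.49×10⁴ in³ × 1.63871×10⁻⁵ = 0.244168 m³
0.203 m³ (already m³)
Sum: 1.3 + 0.244168 + 0.203 = 1.74717 m³
In gal: 1.74717 / 0.00378541 = 461.554 gal

462 gal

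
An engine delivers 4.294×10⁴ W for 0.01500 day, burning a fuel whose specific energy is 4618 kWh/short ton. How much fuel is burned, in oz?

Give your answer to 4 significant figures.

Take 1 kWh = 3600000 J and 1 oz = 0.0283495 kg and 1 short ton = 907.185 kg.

107.1 oz

0.01500 day → 1296 s
E = P × t = 42940 × 1296 = 5.56502×10⁷ J
4618 kWh/short ton → 1.83257×10⁷ J/kg
m = E / e_s = 5.56502×10⁷ / 1.83257×10⁷ = 3.03673 kg
In oz: 3.03673 / 0.0283495 = 107.118 oz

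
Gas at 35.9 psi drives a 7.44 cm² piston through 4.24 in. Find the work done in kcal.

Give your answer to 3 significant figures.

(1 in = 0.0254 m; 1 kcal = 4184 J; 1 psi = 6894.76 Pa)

0.00474 kcal

35.9 psi → 247522 Pa
7.44 cm² → 7.44×10⁻⁴ m²
F = P × A = 247522 × 7.44×10⁻⁴ = 184.156 N
4.24 in → 0.107696 m
W = F × d = 184.156 × 0.107696 = 19.8329 J
In kcal: 19.8329 / 4184 = 0.00474018 kcal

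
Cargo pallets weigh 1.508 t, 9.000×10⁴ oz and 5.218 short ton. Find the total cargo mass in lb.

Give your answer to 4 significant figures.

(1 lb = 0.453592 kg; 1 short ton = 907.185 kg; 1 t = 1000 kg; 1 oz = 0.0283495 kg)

1.508 t × 1000 → 1508 kg
9.000×10⁴ oz × 0.0283495 → 2551.46 kg
5.218 short ton × 907.185 → 4733.69 kg
Sum: 1508 + 2551.46 + 4733.69 = 8793.15 kg
In lb: 8793.15 / 0.453592 = 19385.6 lb

1.939×10⁴ lb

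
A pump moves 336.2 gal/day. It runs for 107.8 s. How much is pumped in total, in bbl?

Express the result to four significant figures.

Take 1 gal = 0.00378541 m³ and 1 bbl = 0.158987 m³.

0.009987 bbl

336.2 gal/day → 1.47298×10⁻⁵ m³/s
V = Q × t = 1.47298×10⁻⁵ × 107.8 = 0.00158787 m³
In bbl: 0.00158787 / 0.158987 = 0.00998742 bbl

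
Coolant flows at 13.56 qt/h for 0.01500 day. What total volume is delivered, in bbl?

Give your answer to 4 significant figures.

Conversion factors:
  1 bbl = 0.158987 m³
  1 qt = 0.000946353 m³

0.02906 bbl

13.56 qt/h → 3.5646×10⁻⁶ m³/s
0.01500 day → 1296 s
V = Q × t = 3.5646×10⁻⁶ × 1296 = 0.00461972 m³
In bbl: 0.00461972 / 0.158987 = 0.0290572 bbl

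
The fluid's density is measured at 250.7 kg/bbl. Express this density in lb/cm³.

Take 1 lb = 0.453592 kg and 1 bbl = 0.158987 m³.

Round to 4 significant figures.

0.003476 lb/cm³

250.7 kg/bbl ÷ 0.158987 m³/bbl = 1576.86 kg/m³
1576.86 kg/m³ ÷ 0.453592 kg/lb × 10⁻⁶ m³/cm³ = 0.00347638 lb/cm³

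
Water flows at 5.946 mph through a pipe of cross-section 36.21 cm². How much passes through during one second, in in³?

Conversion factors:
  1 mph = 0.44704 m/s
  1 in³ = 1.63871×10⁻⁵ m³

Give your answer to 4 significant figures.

587.4 in³

5.946 mph × 0.44704 = 2.6581 m/s
36.21 cm² × 0.0001 = 0.003621 m²
V = v × A × t = 2.6581 m/s × 0.003621 m² × 1 s = 0.00962498 m³
0.00962498 m³ ÷ (1.63871×10⁻⁵ m³/in³) = 587.351 in³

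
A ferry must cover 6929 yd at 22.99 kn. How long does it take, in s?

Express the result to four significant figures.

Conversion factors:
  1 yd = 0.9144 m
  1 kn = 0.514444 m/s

535.7 s

6929 yd × 0.9144 → 6335.88 m
22.99 kn × 0.514444 → 11.8271 m/s
t = d / v = 6335.88 m / 11.8271 m/s = 535.709 s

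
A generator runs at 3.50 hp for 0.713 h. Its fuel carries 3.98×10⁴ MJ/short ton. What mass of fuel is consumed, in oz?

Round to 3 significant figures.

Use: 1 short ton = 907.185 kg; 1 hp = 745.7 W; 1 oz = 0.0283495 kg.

3.50 hp → 2609.95 W
0.713 h → 2566.8 s
E = P × t = 2609.95 × 2566.8 = 6.69922×10⁶ J
3.98×10⁴ MJ/short ton → 4.3872×10⁷ J/kg
m = E / e_s = 6.69922×10⁶ / 4.3872×10⁷ = 0.152699 kg
In oz: 0.152699 / 0.0283495 = 5.3863 oz

5.39 oz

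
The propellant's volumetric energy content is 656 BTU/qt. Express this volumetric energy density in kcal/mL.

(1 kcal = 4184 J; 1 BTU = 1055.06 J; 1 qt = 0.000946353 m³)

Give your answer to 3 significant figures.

656 BTU/qt × 1055.06 J/BTU ÷ 0.000946353 m³/qt = 7.31354×10⁸ J/m³
7.31354×10⁸ J/m³ ÷ 4184 J/kcal × 10⁻⁶ m³/mL = 0.174798 kcal/mL

0.175 kcal/mL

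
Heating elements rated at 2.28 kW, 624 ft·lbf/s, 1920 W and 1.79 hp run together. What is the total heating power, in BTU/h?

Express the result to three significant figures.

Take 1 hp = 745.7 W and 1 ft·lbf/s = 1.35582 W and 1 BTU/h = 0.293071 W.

2.28 kW × 1000 = 2280 W
624 ft·lbf/s × 1.35582 = 846.032 W
1920 W (already W)
1.79 hp × 745.7 = 1334.8 W
Combined: 2280 + 846.032 + 1920 + 1334.8 = 6380.83 W
In BTU/h: 6380.83 / 0.293071 = 21772.3 BTU/h

2.18×10⁴ BTU/h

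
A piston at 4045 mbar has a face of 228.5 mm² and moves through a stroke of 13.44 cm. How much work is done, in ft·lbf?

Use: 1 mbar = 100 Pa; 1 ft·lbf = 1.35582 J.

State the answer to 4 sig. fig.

4045 mbar → 404500 Pa
228.5 mm² → 2.285×10⁻⁴ m²
F = P × A = 404500 × 2.285×10⁻⁴ = 92.4282 N
13.44 cm → 0.1344 m
W = F × d = 92.4282 × 0.1344 = 12.4224 J
In ft·lbf: 12.4224 / 1.35582 = 9.16228 ft·lbf

9.162 ft·lbf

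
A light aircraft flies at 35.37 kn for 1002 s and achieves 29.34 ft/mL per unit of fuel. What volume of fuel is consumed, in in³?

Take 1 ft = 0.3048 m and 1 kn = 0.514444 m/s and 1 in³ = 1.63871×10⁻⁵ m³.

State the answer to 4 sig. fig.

35.37 kn → 18.1959 m/s
d = v × t = 18.1959 × 1002 = 18232.3 m
29.34 ft/mL → 8.94283×10⁶ m/m³
V = d / (distance per unit fuel) = 18232.3 / 8.94283×10⁶ = 0.00203876 m³
In in³: 0.00203876 / 1.63871×10⁻⁵ = 124.412 in³

124.4 in³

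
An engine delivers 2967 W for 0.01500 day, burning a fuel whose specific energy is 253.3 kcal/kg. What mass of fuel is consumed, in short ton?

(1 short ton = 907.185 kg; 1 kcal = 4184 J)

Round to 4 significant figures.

0.01500 day → 1296 s
E = P × t = 2967 × 1296 = 3.84523×10⁶ J
253.3 kcal/kg → 1.05981×10⁶ J/kg
m = E / e_s = 3.84523×10⁶ / 1.05981×10⁶ = 3.62823 kg
In short ton: 3.62823 / 907.185 = 0.00399944 short ton

0.003999 short ton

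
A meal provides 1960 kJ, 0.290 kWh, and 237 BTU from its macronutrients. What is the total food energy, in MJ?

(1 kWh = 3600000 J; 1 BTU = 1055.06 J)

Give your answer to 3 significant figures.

3.25 MJ

1960 kJ × 1000 → 1.96×10⁶ J
0.290 kWh × 3600000 → 1.044×10⁶ J
237 BTU × 1055.06 → 250049 J
Combined: 1.96×10⁶ + 1.044×10⁶ + 250049 = 3.25405×10⁶ J
In MJ: 3.25405×10⁶ / 1000000 = 3.25405 MJ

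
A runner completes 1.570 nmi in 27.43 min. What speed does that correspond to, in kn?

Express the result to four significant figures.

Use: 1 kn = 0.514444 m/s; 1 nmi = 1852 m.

3.434 kn

1.570 nmi × 1852 → 2907.64 m
27.43 min × 60 → 1645.8 s
v = d / t = 2907.64 m / 1645.8 s = 1.7667 m/s
1.7667 m/s ÷ (0.514444 m/s/kn) = 3.43419 kn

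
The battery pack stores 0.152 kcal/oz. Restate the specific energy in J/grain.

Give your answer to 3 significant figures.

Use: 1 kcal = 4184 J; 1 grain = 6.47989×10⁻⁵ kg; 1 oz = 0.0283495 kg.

1.45 J/grain

0.152 kcal/oz × 4184 J/kcal ÷ 0.0283495 kg/oz = 22433.1 J/kg
22433.1 J/kg × 6.47989×10⁻⁵ kg/grain = 1.45364 J/grain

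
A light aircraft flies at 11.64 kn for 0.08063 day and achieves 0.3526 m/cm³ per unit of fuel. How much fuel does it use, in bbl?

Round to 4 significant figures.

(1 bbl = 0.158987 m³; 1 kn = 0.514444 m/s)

11.64 kn → 5.98813 m/s
0.08063 day → 6966.43 s
d = v × t = 5.98813 × 6966.43 = 41715.9 m
0.3526 m/cm³ → 352600 m/m³
V = d / (distance per unit fuel) = 41715.9 / 352600 = 0.118309 m³
In bbl: 0.118309 / 0.158987 = 0.744143 bbl

0.7441 bbl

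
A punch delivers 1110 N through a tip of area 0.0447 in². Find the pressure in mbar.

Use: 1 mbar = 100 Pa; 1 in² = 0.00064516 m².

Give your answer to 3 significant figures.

0.0447 in² × 0.00064516 = 2.88387×10⁻⁵ m²
P = F / A = 1110 N / 2.88387×10⁻⁵ m² = 3.84899×10⁷ Pa
3.84899×10⁷ Pa ÷ (100 Pa/mbar) = 384899 mbar

3.85×10⁵ mbar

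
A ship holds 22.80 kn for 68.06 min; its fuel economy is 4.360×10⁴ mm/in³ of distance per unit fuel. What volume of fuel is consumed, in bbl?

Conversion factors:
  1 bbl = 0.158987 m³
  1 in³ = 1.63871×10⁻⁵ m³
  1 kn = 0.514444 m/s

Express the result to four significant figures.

22.80 kn → 11.7293 m/s
68.06 min → 4083.6 s
d = v × t = 11.7293 × 4083.6 = 47897.8 m
4.360×10⁴ mm/in³ → 2.66063×10⁶ m/m³
V = d / (distance per unit fuel) = 47897.8 / 2.66063×10⁶ = 0.0180024 m³
In bbl: 0.0180024 / 0.158987 = 0.113232 bbl

0.1132 bbl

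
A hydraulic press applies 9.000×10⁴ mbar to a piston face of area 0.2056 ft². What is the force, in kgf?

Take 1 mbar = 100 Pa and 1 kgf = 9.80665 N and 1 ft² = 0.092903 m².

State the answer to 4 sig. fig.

1.753×10⁴ kgf

9.000×10⁴ mbar × 100 → 9×10⁶ Pa
0.2056 ft² × 0.092903 → 0.0191009 m²
F = P × A = 9×10⁶ Pa × 0.0191009 m² = 171908 N
171908 N ÷ (9.80665 N/kgf) = 17529.7 kgf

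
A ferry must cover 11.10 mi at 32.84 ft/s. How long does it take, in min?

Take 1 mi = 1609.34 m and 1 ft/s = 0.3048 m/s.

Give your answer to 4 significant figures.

29.74 min

11.10 mi × 1609.34 → 17863.7 m
32.84 ft/s × 0.3048 → 10.0096 m/s
t = d / v = 17863.7 m / 10.0096 m/s = 1784.66 s
1784.66 s ÷ (60 s/min) = 29.7443 min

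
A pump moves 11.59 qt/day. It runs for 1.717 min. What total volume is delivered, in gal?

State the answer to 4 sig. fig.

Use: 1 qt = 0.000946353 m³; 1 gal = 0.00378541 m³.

0.003455 gal

11.59 qt/day → 1.26947×10⁻⁷ m³/s
1.717 min → 103.02 s
V = Q × t = 1.26947×10⁻⁷ × 103.02 = 1.30781×10⁻⁵ m³
In gal: 1.30781×10⁻⁵ / 0.00378541 = 0.00345487 gal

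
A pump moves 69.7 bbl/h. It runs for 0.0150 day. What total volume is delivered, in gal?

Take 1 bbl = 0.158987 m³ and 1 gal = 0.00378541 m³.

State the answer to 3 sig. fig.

69.7 bbl/h → 0.00307816 m³/s
0.0150 day → 1296 s
V = Q × t = 0.00307816 × 1296 = 3.9893 m³
In gal: 3.9893 / 0.00378541 = 1053.86 gal

1050 gal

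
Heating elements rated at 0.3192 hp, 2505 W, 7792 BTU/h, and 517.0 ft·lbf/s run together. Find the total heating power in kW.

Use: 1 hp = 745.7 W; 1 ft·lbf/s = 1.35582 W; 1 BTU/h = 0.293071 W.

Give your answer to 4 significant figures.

5.728 kW

0.3192 hp × 745.7 → 238.027 W
2505 W (already W)
7792 BTU/h × 0.293071 → 2283.61 W
517.0 ft·lbf/s × 1.35582 → 700.959 W
Sum: 238.027 + 2505 + 2283.61 + 700.959 = 5727.6 W
In kW: 5727.6 / 1000 = 5.7276 kW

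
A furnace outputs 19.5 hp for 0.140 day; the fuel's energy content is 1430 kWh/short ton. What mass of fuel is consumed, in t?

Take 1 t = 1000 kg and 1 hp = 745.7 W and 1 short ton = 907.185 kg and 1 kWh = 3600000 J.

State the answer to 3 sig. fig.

19.5 hp → 14541.2 W
0.140 day → 12096 s
E = P × t = 14541.2 × 12096 = 1.7589×10⁸ J
1430 kWh/short ton → 5.6747×10⁶ J/kg
m = E / e_s = 1.7589×10⁸ / 5.6747×10⁶ = 30.9955 kg
In t: 30.9955 / 1000 = 0.0309955 t

0.0310 t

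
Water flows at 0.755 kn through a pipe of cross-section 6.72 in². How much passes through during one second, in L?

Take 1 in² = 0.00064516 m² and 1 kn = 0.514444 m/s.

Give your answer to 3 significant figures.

1.68 L

0.755 kn × 0.514444 → 0.388405 m/s
6.72 in² × 0.00064516 → 0.00433548 m²
V = v × A × t = 0.388405 m/s × 0.00433548 m² × 1 s = 0.00168392 m³
0.00168392 m³ ÷ (0.001 m³/L) = 1.68392 L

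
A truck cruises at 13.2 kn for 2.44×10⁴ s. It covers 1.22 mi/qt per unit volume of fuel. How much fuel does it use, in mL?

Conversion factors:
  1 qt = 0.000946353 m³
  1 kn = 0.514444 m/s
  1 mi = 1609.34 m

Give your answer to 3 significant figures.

7.99×10⁴ mL

13.2 kn → 6.79066 m/s
d = v × t = 6.79066 × 24400 = 165692 m
1.22 mi/qt → 2.0747×10⁶ m/m³
V = d / (distance per unit fuel) = 165692 / 2.0747×10⁶ = 0.0798631 m³
In mL: 0.0798631 / 10⁻⁶ = 79863.1 mL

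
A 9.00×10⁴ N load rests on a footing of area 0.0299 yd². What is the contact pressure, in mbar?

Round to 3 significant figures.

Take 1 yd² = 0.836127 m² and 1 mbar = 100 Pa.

3.60×10⁴ mbar

0.0299 yd² × 0.836127 = 0.0250002 m²
P = F / A = 90000 N / 0.0250002 m² = 3.59997×10⁶ Pa
3.59997×10⁶ Pa ÷ (100 Pa/mbar) = 35999.7 mbar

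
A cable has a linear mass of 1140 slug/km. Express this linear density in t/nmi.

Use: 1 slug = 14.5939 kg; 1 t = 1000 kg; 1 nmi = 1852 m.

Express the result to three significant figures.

1140 slug/km × 14.5939 kg/slug ÷ 1000 m/km = 16.637 kg/m
16.637 kg/m ÷ 1000 kg/t × 1852 m/nmi = 30.8117 t/nmi

30.8 t/nmi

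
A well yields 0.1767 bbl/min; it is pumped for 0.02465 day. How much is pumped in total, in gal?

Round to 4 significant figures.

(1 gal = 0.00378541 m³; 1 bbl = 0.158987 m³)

0.1767 bbl/min → 4.68217×10⁻⁴ m³/s
0.02465 day → 2129.76 s
V = Q × t = 4.68217×10⁻⁴ × 2129.76 = 0.99719 m³
In gal: 0.99719 / 0.00378541 = 263.43 gal

263.4 gal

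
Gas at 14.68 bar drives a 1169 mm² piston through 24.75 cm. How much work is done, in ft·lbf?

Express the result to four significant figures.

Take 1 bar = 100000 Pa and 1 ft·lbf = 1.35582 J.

14.68 bar → 1.468×10⁶ Pa
1169 mm² → 0.001169 m²
F = P × A = 1.468×10⁶ × 0.001169 = 1716.09 N
24.75 cm → 0.2475 m
W = F × d = 1716.09 × 0.2475 = 424.732 J
In ft·lbf: 424.732 / 1.35582 = 313.266 ft·lbf

313.3 ft·lbf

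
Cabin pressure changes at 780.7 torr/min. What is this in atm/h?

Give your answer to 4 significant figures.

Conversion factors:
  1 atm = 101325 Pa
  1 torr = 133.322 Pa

780.7 torr/min × 133.322 Pa/torr ÷ 60 s/min = 1734.74 Pa/s
1734.74 Pa/s ÷ 101325 Pa/atm × 3600 s/h = 61.634 atm/h

61.63 atm/h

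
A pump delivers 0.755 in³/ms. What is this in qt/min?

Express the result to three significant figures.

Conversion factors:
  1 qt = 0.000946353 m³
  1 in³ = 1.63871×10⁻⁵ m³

0.755 in³/ms × 1.63871×10⁻⁵ m³/in³ ÷ 0.001 s/ms = 0.0123723 m³/s
0.0123723 m³/s ÷ 0.000946353 m³/qt × 60 s/min = 784.42 qt/min

784 qt/min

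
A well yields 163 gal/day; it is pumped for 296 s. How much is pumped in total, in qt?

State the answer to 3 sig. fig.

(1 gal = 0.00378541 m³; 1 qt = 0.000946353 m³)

2.23 qt

163 gal/day → 7.14146×10⁻⁶ m³/s
V = Q × t = 7.14146×10⁻⁶ × 296 = 0.00211387 m³
In qt: 0.00211387 / 0.000946353 = 2.2337 qt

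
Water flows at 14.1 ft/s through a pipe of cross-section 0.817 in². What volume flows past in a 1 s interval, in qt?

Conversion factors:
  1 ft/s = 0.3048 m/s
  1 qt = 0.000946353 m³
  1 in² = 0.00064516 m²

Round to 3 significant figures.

2.39 qt

14.1 ft/s × 0.3048 = 4.29768 m/s
0.817 in² × 0.00064516 = 5.27096×10⁻⁴ m²
V = v × A × t = 4.29768 m/s × 5.27096×10⁻⁴ m² × 1 s = 0.00226529 m³
0.00226529 m³ ÷ (0.000946353 m³/qt) = 2.39371 qt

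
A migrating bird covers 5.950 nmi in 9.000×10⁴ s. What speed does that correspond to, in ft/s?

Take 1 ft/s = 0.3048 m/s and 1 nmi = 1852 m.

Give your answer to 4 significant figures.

5.950 nmi × 1852 → 11019.4 m
v = d / t = 11019.4 m / 90000 s = 0.122438 m/s
0.122438 m/s ÷ (0.3048 m/s/ft/s) = 0.401699 ft/s

0.4017 ft/s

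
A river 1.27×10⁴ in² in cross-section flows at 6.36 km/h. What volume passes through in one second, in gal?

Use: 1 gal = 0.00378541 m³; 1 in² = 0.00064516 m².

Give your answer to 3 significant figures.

6.36 km/h × (1/3.6) → 1.76667 m/s
1.27×10⁴ in² × 0.00064516 → 8.19353 m²
V = v × A × t = 1.76667 m/s × 8.19353 m² × 1 s = 14.4753 m³
14.4753 m³ ÷ (0.00378541 m³/gal) = 3823.97 gal

3820 gal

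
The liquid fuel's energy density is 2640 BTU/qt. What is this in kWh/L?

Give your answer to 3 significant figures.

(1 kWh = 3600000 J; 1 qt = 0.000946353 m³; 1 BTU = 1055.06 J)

2640 BTU/qt × 1055.06 J/BTU ÷ 0.000946353 m³/qt = 2.94326×10⁹ J/m³
2.94326×10⁹ J/m³ ÷ 3600000 J/kWh × 0.001 m³/L = 0.817572 kWh/L

0.818 kWh/L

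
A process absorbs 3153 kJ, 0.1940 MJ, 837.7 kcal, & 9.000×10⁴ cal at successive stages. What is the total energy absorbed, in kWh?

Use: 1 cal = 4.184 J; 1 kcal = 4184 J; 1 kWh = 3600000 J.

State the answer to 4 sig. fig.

2.008 kWh

3153 kJ × 1000 = 3.153×10⁶ J
0.1940 MJ × 1000000 = 194000 J
837.7 kcal × 4184 = 3.50494×10⁶ J
9.000×10⁴ cal × 4.184 = 376560 J
Sum: 3.153×10⁶ + 194000 + 3.50494×10⁶ + 376560 = 7.2285×10⁶ J
In kWh: 7.2285×10⁶ / 3600000 = 2.00792 kWh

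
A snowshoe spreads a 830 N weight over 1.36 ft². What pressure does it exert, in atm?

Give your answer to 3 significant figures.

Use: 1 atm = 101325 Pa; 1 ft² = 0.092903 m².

0.0648 atm

1.36 ft² × 0.092903 → 0.126348 m²
P = F / A = 830 N / 0.126348 m² = 6569.16 Pa
6569.16 Pa ÷ (101325 Pa/atm) = 0.0648326 atm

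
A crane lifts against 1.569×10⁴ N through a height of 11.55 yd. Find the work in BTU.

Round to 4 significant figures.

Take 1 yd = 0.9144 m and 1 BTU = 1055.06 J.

157.1 BTU

11.55 yd × 0.9144 → 10.5613 m
W = F × d = 15690 N × 10.5613 m = 165707 J
165707 J ÷ (1055.06 J/BTU) = 157.059 BTU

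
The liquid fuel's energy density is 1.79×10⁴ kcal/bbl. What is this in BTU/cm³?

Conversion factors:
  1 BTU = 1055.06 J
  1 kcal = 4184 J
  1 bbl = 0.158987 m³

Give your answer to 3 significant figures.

1.79×10⁴ kcal/bbl × 4184 J/kcal ÷ 0.158987 m³/bbl = 4.71067×10⁸ J/m³
4.71067×10⁸ J/m³ ÷ 1055.06 J/BTU × 10⁻⁶ m³/cm³ = 0.446484 BTU/cm³

0.446 BTU/cm³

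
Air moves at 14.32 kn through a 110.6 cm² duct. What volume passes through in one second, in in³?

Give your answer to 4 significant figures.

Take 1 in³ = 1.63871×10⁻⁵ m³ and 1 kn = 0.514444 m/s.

4972 in³

14.32 kn × 0.514444 → 7.36684 m/s
110.6 cm² × 0.0001 → 0.01106 m²
V = v × A × t = 7.36684 m/s × 0.01106 m² × 1 s = 0.0814773 m³
0.0814773 m³ ÷ (1.63871×10⁻⁵ m³/in³) = 4972.04 in³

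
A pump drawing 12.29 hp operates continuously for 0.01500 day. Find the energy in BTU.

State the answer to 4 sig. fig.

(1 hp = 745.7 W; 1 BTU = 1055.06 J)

12.29 hp × 745.7 = 9164.65 W
0.01500 day × 86400 = 1296 s
E = P × t = 9164.65 W × 1296 s = 1.18774×10⁷ J
1.18774×10⁷ J ÷ (1055.06 J/BTU) = 11257.6 BTU

1.126×10⁴ BTU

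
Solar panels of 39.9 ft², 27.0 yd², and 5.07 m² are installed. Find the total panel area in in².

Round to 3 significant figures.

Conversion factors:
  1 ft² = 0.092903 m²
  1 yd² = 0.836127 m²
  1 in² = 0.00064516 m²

4.86×10⁴ in²

39.9 ft² × 0.092903 → 3.70683 m²
27.0 yd² × 0.836127 → 22.5754 m²
5.07 m² (already m²)
Combined: 3.70683 + 22.5754 + 5.07 = 31.3522 m²
In in²: 31.3522 / 0.00064516 = 48596 in²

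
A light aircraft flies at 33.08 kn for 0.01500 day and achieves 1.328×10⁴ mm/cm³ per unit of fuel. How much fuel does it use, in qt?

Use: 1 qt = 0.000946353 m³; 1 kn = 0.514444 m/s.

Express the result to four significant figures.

1.755 qt

33.08 kn → 17.0178 m/s
0.01500 day → 1296 s
d = v × t = 17.0178 × 1296 = 22055.1 m
1.328×10⁴ mm/cm³ → 1.328×10⁷ m/m³
V = d / (distance per unit fuel) = 22055.1 / 1.328×10⁷ = 0.00166078 m³
In qt: 0.00166078 / 0.000946353 = 1.75493 qt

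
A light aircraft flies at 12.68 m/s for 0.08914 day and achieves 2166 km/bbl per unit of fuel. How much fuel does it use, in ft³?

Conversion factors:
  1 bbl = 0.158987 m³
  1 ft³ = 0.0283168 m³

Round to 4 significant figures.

0.2531 ft³

0.08914 day → 7701.7 s
d = v × t = 12.68 × 7701.7 = 97657.6 m
2166 km/bbl → 1.36238×10⁷ m/m³
V = d / (distance per unit fuel) = 97657.6 / 1.36238×10⁷ = 0.00716816 m³
In ft³: 0.00716816 / 0.0283168 = 0.253142 ft³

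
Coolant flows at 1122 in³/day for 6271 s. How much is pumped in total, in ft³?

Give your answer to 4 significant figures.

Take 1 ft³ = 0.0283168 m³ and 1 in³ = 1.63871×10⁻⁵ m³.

0.04713 ft³

1122 in³/day → 2.12805×10⁻⁷ m³/s
V = Q × t = 2.12805×10⁻⁷ × 6271 = 0.0013345 m³
In ft³: 0.0013345 / 0.0283168 = 0.0471275 ft³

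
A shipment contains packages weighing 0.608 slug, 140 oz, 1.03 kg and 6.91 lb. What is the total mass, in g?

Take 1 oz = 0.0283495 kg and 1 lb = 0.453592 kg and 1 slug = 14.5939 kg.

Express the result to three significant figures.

1.70×10⁴ g

0.608 slug × 14.5939 = 8.87309 kg
140 oz × 0.0283495 = 3.96893 kg
1.03 kg (already kg)
6.91 lb × 0.453592 = 3.13432 kg
Total: 8.87309 + 3.96893 + 1.03 + 3.13432 = 17.0063 kg
In g: 17.0063 / 0.001 = 17006.3 g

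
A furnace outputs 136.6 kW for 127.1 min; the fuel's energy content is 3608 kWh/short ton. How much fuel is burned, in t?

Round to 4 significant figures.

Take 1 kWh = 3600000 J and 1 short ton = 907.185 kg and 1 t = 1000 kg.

136.6 kW → 136600 W
127.1 min → 7626 s
E = P × t = 136600 × 7626 = 1.04171×10⁹ J
3608 kWh/short ton → 1.43177×10⁷ J/kg
m = E / e_s = 1.04171×10⁹ / 1.43177×10⁷ = 72.7568 kg
In t: 72.7568 / 1000 = 0.0727568 t

0.07276 t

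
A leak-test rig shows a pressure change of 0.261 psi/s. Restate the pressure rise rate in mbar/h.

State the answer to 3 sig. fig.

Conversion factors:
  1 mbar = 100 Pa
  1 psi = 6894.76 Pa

0.261 psi/s × 6894.76 Pa/psi = 1799.53 Pa/s
1799.53 Pa/s ÷ 100 Pa/mbar × 3600 s/h = 64783.1 mbar/h

6.48×10⁴ mbar/h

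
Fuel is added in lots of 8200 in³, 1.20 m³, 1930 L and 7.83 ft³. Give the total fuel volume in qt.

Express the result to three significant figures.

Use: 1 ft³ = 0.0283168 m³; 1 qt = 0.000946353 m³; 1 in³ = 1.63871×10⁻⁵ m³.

3680 qt

8200 in³ × 1.63871×10⁻⁵ → 0.134374 m³
1.20 m³ (already m³)
1930 L × 0.001 → 1.93 m³
7.83 ft³ × 0.0283168 → 0.221721 m³
Total: 0.134374 + 1.2 + 1.93 + 0.221721 = 3.4861 m³
In qt: 3.4861 / 0.000946353 = 3683.72 qt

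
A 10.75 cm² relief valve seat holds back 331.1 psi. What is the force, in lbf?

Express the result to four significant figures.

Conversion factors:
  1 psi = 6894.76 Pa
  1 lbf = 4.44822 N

551.7 lbf

331.1 psi × 6894.76 = 2.28286×10⁶ Pa
10.75 cm² × 0.0001 = 0.001075 m²
F = P × A = 2.28286×10⁶ Pa × 0.001075 m² = 2454.07 N
2454.07 N ÷ (4.44822 N/lbf) = 551.697 lbf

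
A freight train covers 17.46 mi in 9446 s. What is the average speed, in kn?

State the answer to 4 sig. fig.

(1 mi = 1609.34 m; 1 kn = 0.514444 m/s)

5.782 kn

17.46 mi × 1609.34 = 28099.1 m
v = d / t = 28099.1 m / 9446 s = 2.97471 m/s
2.97471 m/s ÷ (0.514444 m/s/kn) = 5.78238 kn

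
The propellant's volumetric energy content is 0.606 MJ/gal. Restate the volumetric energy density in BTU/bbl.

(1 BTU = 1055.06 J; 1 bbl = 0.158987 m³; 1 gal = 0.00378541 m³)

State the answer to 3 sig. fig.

2.41×10⁴ BTU/bbl

0.606 MJ/gal × 1000000 J/MJ ÷ 0.00378541 m³/gal = 1.60088×10⁸ J/m³
1.60088×10⁸ J/m³ ÷ 1055.06 J/BTU × 0.158987 m³/bbl = 24123.7 BTU/bbl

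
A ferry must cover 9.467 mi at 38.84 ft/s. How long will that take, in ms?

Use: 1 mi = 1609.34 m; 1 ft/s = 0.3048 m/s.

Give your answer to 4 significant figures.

9.467 mi × 1609.34 = 15235.6 m
38.84 ft/s × 0.3048 = 11.8384 m/s
t = d / v = 15235.6 m / 11.8384 m/s = 1286.96 s
1286.96 s ÷ (0.001 s/ms) = 1.28696×10⁶ ms

1.287×10⁶ ms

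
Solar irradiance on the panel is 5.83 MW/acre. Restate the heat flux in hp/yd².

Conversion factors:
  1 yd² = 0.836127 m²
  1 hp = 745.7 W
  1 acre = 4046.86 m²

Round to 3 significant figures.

1.62 hp/yd²

5.83 MW/acre × 1000000 W/MW ÷ 4046.86 m²/acre = 1440.62 W/m²
1440.62 W/m² ÷ 745.7 W/hp × 0.836127 m²/yd² = 1.61532 hp/yd²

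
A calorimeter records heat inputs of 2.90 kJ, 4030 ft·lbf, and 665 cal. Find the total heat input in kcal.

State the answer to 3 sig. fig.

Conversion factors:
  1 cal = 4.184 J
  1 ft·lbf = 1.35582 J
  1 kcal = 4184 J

2.90 kJ × 1000 = 2900 J
4030 ft·lbf × 1.35582 = 5463.95 J
665 cal × 4.184 = 2782.36 J
Total: 2900 + 5463.95 + 2782.36 = 11146.3 J
In kcal: 11146.3 / 4184 = 2.66403 kcal

2.66 kcal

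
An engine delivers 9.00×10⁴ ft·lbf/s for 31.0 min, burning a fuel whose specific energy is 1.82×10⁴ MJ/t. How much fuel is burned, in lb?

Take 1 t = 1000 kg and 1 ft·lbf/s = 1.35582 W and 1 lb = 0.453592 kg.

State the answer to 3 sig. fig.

27.5 lb

9.00×10⁴ ft·lbf/s → 122024 W
31.0 min → 1860 s
E = P × t = 122024 × 1860 = 2.26965×10⁸ J
1.82×10⁴ MJ/t → 1.82×10⁷ J/kg
m = E / e_s = 2.26965×10⁸ / 1.82×10⁷ = 12.4706 kg
In lb: 12.4706 / 0.453592 = 27.493 lb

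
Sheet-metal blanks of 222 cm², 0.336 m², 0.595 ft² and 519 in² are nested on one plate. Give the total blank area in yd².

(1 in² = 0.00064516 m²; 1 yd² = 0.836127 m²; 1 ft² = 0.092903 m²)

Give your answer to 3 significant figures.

0.895 yd²

222 cm² × 0.0001 = 0.0222 m²
0.336 m² (already m²)
0.595 ft² × 0.092903 = 0.0552773 m²
519 in² × 0.00064516 = 0.334838 m²
Combined: 0.0222 + 0.336 + 0.0552773 + 0.334838 = 0.748315 m²
In yd²: 0.748315 / 0.836127 = 0.894978 yd²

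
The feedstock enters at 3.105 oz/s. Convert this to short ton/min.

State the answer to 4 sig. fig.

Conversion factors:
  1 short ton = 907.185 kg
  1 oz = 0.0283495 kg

3.105 oz/s × 0.0283495 kg/oz = 0.0880252 kg/s
0.0880252 kg/s ÷ 907.185 kg/short ton × 60 s/min = 0.00582187 short ton/min

0.005822 short ton/min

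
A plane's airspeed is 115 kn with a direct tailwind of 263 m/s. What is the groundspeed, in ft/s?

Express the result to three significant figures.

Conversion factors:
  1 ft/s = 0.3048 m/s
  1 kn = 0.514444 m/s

115 kn × 0.514444 = 59.1611 m/s
263 m/s (already m/s)
Combined: 59.1611 + 263 = 322.161 m/s
In ft/s: 322.161 / 0.3048 = 1056.96 ft/s

1060 ft/s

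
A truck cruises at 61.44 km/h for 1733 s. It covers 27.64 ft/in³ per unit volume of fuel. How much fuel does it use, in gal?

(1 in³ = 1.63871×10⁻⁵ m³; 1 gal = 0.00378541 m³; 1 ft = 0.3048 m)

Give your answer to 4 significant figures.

15.20 gal

61.44 km/h → 17.0667 m/s
d = v × t = 17.0667 × 1733 = 29576.6 m
27.64 ft/in³ → 514104 m/m³
V = d / (distance per unit fuel) = 29576.6 / 514104 = 0.0575304 m³
In gal: 0.0575304 / 0.00378541 = 15.1979 gal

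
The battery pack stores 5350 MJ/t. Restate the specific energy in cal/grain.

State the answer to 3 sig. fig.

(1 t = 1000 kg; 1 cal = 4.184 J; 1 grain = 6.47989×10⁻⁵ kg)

5350 MJ/t × 1000000 J/MJ ÷ 1000 kg/t = 5.35×10⁶ J/kg
5.35×10⁶ J/kg ÷ 4.184 J/cal × 6.47989×10⁻⁵ kg/grain = 82.8571 cal/grain

82.9 cal/grain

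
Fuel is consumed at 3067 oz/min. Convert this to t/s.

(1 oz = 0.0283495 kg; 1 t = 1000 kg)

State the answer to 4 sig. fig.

3067 oz/min × 0.0283495 kg/oz ÷ 60 s/min = 1.44913 kg/s
1.44913 kg/s ÷ 1000 kg/t = 0.00144913 t/s

0.001449 t/s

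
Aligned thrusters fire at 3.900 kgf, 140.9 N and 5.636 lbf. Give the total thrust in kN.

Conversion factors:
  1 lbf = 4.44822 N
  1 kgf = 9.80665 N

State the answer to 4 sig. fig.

3.900 kgf × 9.80665 → 38.2459 N
140.9 N (already N)
5.636 lbf × 4.44822 → 25.0702 N
Sum: 38.2459 + 140.9 + 25.0702 = 204.216 N
In kN: 204.216 / 1000 = 0.204216 kN

0.2042 kN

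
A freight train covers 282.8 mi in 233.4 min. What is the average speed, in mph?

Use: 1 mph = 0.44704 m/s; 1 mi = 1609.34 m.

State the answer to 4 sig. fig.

72.70 mph

282.8 mi × 1609.34 = 455121 m
233.4 min × 60 = 14004 s
v = d / t = 455121 m / 14004 s = 32.4994 m/s
32.4994 m/s ÷ (0.44704 m/s/mph) = 72.6991 mph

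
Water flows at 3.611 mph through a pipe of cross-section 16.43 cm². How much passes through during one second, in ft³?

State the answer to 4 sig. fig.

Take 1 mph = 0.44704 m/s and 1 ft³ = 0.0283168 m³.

0.09366 ft³

3.611 mph × 0.44704 → 1.61426 m/s
16.43 cm² × 0.0001 → 0.001643 m²
V = v × A × t = 1.61426 m/s × 0.001643 m² × 1 s = 0.00265223 m³
0.00265223 m³ ÷ (0.0283168 m³/ft³) = 0.0936628 ft³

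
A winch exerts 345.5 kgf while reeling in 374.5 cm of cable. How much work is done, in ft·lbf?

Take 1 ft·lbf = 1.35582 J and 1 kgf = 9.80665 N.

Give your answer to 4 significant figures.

345.5 kgf × 9.80665 → 3388.2 N
374.5 cm × 0.01 → 3.745 m
W = F × d = 3388.2 N × 3.745 m = 12688.8 J
12688.8 J ÷ (1.35582 J/ft·lbf) = 9358.76 ft·lbf

9359 ft·lbf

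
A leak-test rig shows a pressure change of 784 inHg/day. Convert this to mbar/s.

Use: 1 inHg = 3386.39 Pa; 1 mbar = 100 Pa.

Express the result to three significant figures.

0.307 mbar/s

784 inHg/day × 3386.39 Pa/inHg ÷ 86400 s/day = 30.7284 Pa/s
30.7284 Pa/s ÷ 100 Pa/mbar = 0.307284 mbar/s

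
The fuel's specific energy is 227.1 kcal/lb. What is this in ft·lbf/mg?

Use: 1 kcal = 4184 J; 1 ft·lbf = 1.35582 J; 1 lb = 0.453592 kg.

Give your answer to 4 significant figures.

227.1 kcal/lb × 4184 J/kcal ÷ 0.453592 kg/lb = 2.0948×10⁶ J/kg
2.0948×10⁶ J/kg ÷ 1.35582 J/ft·lbf × 10⁻⁶ kg/mg = 1.54504 ft·lbf/mg

1.545 ft·lbf/mg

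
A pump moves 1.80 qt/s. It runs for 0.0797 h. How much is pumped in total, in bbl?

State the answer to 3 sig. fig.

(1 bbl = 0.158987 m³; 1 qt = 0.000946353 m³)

3.07 bbl

1.80 qt/s → 0.00170344 m³/s
0.0797 h → 286.92 s
V = Q × t = 0.00170344 × 286.92 = 0.488751 m³
In bbl: 0.488751 / 0.158987 = 3.07416 bbl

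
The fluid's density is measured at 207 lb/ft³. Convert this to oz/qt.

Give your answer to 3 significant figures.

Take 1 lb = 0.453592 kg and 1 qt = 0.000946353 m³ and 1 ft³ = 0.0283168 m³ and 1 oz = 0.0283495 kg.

111 oz/qt

207 lb/ft³ × 0.453592 kg/lb ÷ 0.0283168 m³/ft³ = 3315.82 kg/m³
3315.82 kg/m³ ÷ 0.0283495 kg/oz × 0.000946353 m³/qt = 110.688 oz/qt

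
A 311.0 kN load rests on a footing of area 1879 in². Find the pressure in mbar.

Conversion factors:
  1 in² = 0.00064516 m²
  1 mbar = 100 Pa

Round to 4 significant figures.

2565 mbar

311.0 kN × 1000 = 311000 N
1879 in² × 0.00064516 = 1.21226 m²
P = F / A = 311000 N / 1.21226 m² = 256546 Pa
256546 Pa ÷ (100 Pa/mbar) = 2565.46 mbar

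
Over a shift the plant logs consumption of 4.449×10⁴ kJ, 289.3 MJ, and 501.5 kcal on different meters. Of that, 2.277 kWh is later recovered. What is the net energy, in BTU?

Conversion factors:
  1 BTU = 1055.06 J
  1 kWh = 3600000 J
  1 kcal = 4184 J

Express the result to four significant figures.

3.106×10⁵ BTU

4.449×10⁴ kJ × 1000 = 4.449×10⁷ J
289.3 MJ × 1000000 = 2.893×10⁸ J
501.5 kcal × 4184 = 2.09828×10⁶ J
2.277 kWh × 3600000 = 8.1972×10⁶ J
Result: 4.449×10⁷ + 2.893×10⁸ + 2.09828×10⁶ − 8.1972×10⁶ = 3.27691×10⁸ J
In BTU: 3.27691×10⁸ / 1055.06 = 310590 BTU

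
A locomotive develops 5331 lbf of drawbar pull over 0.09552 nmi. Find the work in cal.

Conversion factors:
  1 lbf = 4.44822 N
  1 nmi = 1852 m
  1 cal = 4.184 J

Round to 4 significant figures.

5331 lbf × 4.44822 = 23713.5 N
0.09552 nmi × 1852 = 176.903 m
W = F × d = 23713.5 N × 176.903 m = 4.19499×10⁶ J
4.19499×10⁶ J ÷ (4.184 J/cal) = 1.00263×10⁶ cal

1.003×10⁶ cal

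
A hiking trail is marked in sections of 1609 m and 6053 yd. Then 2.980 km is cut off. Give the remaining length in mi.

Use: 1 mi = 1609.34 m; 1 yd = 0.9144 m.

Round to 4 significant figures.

2.587 mi

1609 m (already m)
6053 yd × 0.9144 = 5534.86 m
2.980 km × 1000 = 2980 m
Net: 1609 + 5534.86 − 2980 = 4163.86 m
In mi: 4163.86 / 1609.34 = 2.58731 mi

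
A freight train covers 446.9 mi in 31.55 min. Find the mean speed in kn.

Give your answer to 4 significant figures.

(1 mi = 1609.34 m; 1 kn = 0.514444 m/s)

738.5 kn

446.9 mi × 1609.34 = 719214 m
31.55 min × 60 = 1893 s
v = d / t = 719214 m / 1893 s = 379.933 m/s
379.933 m/s ÷ (0.514444 m/s/kn) = 738.531 kn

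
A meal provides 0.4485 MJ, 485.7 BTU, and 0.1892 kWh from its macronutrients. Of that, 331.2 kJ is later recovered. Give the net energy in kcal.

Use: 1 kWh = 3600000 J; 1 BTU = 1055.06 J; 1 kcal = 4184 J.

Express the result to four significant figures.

0.4485 MJ × 1000000 = 448500 J
485.7 BTU × 1055.06 = 512443 J
0.1892 kWh × 3600000 = 681120 J
331.2 kJ × 1000 = 331200 J
Result: 448500 + 512443 + 681120 − 331200 = 1.31086×10⁶ J
In kcal: 1.31086×10⁶ / 4184 = 313.303 kcal

313.3 kcal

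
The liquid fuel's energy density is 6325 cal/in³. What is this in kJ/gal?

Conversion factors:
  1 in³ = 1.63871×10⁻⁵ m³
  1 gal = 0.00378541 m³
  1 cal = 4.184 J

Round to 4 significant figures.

6325 cal/in³ × 4.184 J/cal ÷ 1.63871×10⁻⁵ m³/in³ = 1.61492×10⁹ J/m³
1.61492×10⁹ J/m³ ÷ 1000 J/kJ × 0.00378541 m³/gal = 6113.13 kJ/gal

6113 kJ/gal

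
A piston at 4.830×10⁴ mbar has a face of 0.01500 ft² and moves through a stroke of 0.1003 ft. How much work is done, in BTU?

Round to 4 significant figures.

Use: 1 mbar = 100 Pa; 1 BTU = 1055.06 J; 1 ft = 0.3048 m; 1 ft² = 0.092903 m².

4.830×10⁴ mbar → 4.83×10⁶ Pa
0.01500 ft² → 0.00139354 m²
F = P × A = 4.83×10⁶ × 0.00139354 = 6730.8 N
0.1003 ft → 0.0305714 m
W = F × d = 6730.8 × 0.0305714 = 205.77 J
In BTU: 205.77 / 1055.06 = 0.195032 BTU

0.1950 BTU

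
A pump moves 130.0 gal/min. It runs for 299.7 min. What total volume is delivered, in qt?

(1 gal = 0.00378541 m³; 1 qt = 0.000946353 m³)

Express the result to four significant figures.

130.0 gal/min → 0.00820172 m³/s
299.7 min → 17982 s
V = Q × t = 0.00820172 × 17982 = 147.483 m³
In qt: 147.483 / 0.000946353 = 155844 qt

1.558×10⁵ qt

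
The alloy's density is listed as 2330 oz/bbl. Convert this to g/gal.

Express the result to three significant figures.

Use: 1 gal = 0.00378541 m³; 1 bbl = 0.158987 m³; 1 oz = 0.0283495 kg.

1570 g/gal

2330 oz/bbl × 0.0283495 kg/oz ÷ 0.158987 m³/bbl = 415.47 kg/m³
415.47 kg/m³ ÷ 0.001 kg/g × 0.00378541 m³/gal = 1572.72 g/gal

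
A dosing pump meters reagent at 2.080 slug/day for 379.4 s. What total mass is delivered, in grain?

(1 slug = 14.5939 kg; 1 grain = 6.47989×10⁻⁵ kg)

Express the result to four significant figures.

2057 grain

2.080 slug/day → 3.51335×10⁻⁴ kg/s
m = ṁ × t = 3.51335×10⁻⁴ × 379.4 = 0.133296 kg
In grain: 0.133296 / 6.47989×10⁻⁵ = 2057.07 grain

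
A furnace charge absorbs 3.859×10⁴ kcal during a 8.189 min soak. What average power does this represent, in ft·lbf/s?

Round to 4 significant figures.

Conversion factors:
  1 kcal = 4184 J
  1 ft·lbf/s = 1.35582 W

3.859×10⁴ kcal × 4184 = 1.61461×10⁸ J
8.189 min × 60 = 491.34 s
P = E / t = 1.61461×10⁸ J / 491.34 s = 328614 W
328614 W ÷ (1.35582 W/ft·lbf/s) = 242373 ft·lbf/s

2.424×10⁵ ft·lbf/s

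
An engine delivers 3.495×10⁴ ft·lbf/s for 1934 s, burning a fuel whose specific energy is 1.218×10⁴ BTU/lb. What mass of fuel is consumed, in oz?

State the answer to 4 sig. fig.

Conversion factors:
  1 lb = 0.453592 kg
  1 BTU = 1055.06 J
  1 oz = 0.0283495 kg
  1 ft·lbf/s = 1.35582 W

3.495×10⁴ ft·lbf/s → 47385.9 W
E = P × t = 47385.9 × 1934 = 9.16443×10⁷ J
1.218×10⁴ BTU/lb → 2.83308×10⁷ J/kg
m = E / e_s = 9.16443×10⁷ / 2.83308×10⁷ = 3.23479 kg
In oz: 3.23479 / 0.0283495 = 114.104 oz

114.1 oz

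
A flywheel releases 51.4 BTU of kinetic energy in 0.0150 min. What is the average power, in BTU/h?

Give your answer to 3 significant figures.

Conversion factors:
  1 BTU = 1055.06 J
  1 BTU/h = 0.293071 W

51.4 BTU × 1055.06 → 54230.1 J
0.0150 min × 60 → 0.9 s
P = E / t = 54230.1 J / 0.9 s = 60255.7 W
60255.7 W ÷ (0.293071 W/BTU/h) = 205601 BTU/h

2.06×10⁵ BTU/h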